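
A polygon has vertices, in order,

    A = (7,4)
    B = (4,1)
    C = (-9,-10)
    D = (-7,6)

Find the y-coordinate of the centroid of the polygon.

Apply the surveyor's formula. First the cross-terms c_i = x_i·y_{i+1} − x_{i+1}·y_i:
  -9, -31, -124, -70  ⇒  2A = -234, A = -117.
Then Σ (y_i + y_{i+1})·c_i = 30, so ȳ = 30 / (6·(-117)) = -5/117.

-5/117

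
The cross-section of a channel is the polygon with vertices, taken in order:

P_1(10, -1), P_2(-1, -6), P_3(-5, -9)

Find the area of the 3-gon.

6.5

Apply the shoelace formula: 2A = Σ (x_i·y_{i+1} − x_{i+1}·y_i), indices taken mod 3.
Σ = (-61) + (-21) + (95) = 13
Area = |Σ|/2 = 6.5.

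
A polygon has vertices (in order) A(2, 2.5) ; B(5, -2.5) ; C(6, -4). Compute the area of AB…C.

0.25

Σ = (-17.5) + (-5) + (23) = 0.5
Area = |Σ|/2 = 0.25.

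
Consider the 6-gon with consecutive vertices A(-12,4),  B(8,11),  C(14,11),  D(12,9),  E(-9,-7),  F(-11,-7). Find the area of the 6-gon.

Apply the shoelace formula: 2A = Σ (x_i·y_{i+1} − x_{i+1}·y_i), indices taken mod 6.
Σ = (-164) + (-66) + (-6) + (-3) + (-14) + (-128) = -381
Area = |Σ|/2 = 190.5.

190.5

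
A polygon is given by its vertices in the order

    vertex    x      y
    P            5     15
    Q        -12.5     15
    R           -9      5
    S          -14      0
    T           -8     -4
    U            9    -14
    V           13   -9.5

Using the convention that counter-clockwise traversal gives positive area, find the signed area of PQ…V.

Σ = (262.5) + (72.5) + (70) + (56) + (148) + (96.5) + (242.5) = 948
Signed area = Σ/2 = 474 (positive ⇒ counter-clockwise traversal).

474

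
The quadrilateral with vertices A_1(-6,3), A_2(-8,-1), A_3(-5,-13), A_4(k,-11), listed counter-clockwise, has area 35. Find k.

-3

The doubled signed area Σ (x_i y_{i+1} − x_{i+1} y_i) is linear in k.
With k=0 it equals 118; the coefficient of k is 16 (from the two edges through A_4).
So 16·k + 118 = 2·35 = 70 ⇒ k = -3.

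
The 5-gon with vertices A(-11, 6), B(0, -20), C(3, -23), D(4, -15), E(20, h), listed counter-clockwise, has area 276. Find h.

-13

The doubled signed area Σ (x_i y_{i+1} − x_{i+1} y_i) is linear in h.
With h=0 it equals 747; the coefficient of h is 15 (from the two edges through E).
So 15·h + 747 = 2·276 = 552 ⇒ h = -13.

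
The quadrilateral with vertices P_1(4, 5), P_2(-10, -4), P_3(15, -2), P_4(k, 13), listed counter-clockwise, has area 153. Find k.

The doubled signed area Σ (x_i y_{i+1} − x_{i+1} y_i) is linear in k.
With k=0 it equals 257; the coefficient of k is 7 (from the two edges through P_4).
So 7·k + 257 = 2·153 = 306 ⇒ k = 7.

7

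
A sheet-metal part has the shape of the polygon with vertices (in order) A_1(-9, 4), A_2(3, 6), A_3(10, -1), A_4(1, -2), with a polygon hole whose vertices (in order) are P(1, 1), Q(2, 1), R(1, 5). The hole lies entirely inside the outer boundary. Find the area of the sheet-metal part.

Outer boundary:
Apply the surveyor's formula: 2A = Σ (x_i·y_{i+1} − x_{i+1}·y_i), indices taken mod 4.
Σ = (-66) + (-63) + (-19) + (-14) = -162
Area = |Σ|/2 = 81.
Hole:
Σ = (-1) + (9) + (-4) = 4
Area = |Σ|/2 = 2.
Net area = 81 − 2 = 79.

79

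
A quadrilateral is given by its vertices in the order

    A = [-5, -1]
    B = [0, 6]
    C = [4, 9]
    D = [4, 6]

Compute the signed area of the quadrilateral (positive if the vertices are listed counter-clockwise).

Apply the surveyor's formula: 2A = Σ (x_i·y_{i+1} − x_{i+1}·y_i), indices taken mod 4.
Σ = (-30) + (-24) + (-12) + (26) = -40
Signed area = Σ/2 = -20 (negative ⇒ clockwise traversal).

-20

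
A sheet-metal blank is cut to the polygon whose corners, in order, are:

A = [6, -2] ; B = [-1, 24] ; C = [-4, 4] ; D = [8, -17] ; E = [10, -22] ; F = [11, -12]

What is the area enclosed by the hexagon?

Σ = (142) + (92) + (36) + (-6) + (122) + (50) = 436
Area = |Σ|/2 = 218.

218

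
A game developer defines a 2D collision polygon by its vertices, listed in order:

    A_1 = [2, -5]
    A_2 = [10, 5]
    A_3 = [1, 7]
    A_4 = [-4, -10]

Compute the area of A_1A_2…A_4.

A_1→A_2: (2)(5) − (10)(-5) = 60
A_2→A_3: (10)(7) − (1)(5) = 65
A_3→A_4: (1)(-10) − (-4)(7) = 18
A_4→A_1: (-4)(-5) − (2)(-10) = 40
Σ = 183
Area = |Σ|/2 = 91.5.

91.5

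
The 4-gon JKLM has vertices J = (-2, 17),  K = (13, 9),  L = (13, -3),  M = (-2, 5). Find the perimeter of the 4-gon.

|JK| = √((15)² + (-8)²) = √289 = 17
|KL| = √((0)² + (-12)²) = √144 = 12
|LM| = √((-15)² + (8)²) = √289 = 17
|MJ| = √((0)² + (12)²) = √144 = 12
Perimeter = 17 + 12 + 17 + 12 = 58.

58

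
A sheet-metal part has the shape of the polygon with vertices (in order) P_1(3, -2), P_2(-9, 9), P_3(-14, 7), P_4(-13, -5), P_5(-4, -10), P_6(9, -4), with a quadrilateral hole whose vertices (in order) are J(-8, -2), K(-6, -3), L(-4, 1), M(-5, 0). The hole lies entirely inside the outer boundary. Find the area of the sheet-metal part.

Outer boundary:
Σ = (9) + (63) + (161) + (110) + (106) + (-6) = 443
Area = |Σ|/2 = 221.5.
Hole:
Σ = (12) + (-18) + (5) + (10) = 9
Area = |Σ|/2 = 4.5.
Net area = 221.5 − 4.5 = 217.

217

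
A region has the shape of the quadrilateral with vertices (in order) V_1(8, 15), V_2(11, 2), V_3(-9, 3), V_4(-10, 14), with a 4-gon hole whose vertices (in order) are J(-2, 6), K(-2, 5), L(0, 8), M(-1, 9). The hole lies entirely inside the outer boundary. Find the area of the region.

225

Outer boundary:
Σ = (-149) + (51) + (-96) + (-262) = -456
Area = |Σ|/2 = 228.
Hole:
Σ = (2) + (-16) + (8) + (12) = 6
Area = |Σ|/2 = 3.
Net area = 228 − 3 = 225.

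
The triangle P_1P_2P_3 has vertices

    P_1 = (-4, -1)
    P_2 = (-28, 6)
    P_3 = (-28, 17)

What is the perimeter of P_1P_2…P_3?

66

|P_1P_2| = √((-24)² + (7)²) = √625 = 25
|P_2P_3| = √((0)² + (11)²) = √121 = 11
|P_3P_1| = √((24)² + (-18)²) = √900 = 30
Perimeter = 25 + 11 + 30 = 66.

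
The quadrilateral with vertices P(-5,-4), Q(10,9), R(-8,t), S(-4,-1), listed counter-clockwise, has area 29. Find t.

The doubled signed area Σ (x_i y_{i+1} − x_{i+1} y_i) is linear in t.
With t=0 it equals 86; the coefficient of t is 14 (from the two edges through R).
So 14·t + 86 = 2·29 = 58 ⇒ t = -2.

-2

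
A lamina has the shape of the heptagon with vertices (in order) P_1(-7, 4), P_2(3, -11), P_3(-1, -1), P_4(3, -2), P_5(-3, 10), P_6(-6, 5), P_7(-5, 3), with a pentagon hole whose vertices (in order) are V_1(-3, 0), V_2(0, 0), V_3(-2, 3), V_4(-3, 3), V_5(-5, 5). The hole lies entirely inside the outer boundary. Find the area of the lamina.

Outer boundary:
Σ = (65) + (-14) + (5) + (24) + (45) + (7) + (1) = 133
Area = |Σ|/2 = 66.5.
Hole:
Apply the surveyor's formula: 2A = Σ (x_i·y_{i+1} − x_{i+1}·y_i), indices taken mod 5.
Cross-terms: 0, 0, 3, 0, 15  ⇒  Σ = 18
Area = |Σ|/2 = 9.
Net area = 66.5 − 9 = 57.5.

57.5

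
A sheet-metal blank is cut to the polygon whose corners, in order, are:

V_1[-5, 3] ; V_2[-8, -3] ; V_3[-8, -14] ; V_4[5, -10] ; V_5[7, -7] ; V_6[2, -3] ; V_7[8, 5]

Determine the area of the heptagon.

194

V_1→V_2: (-5)(-3) − (-8)(3) = 39
V_2→V_3: (-8)(-14) − (-8)(-3) = 88
V_3→V_4: (-8)(-10) − (5)(-14) = 150
V_4→V_5: (5)(-7) − (7)(-10) = 35
V_5→V_6: (7)(-3) − (2)(-7) = -7
V_6→V_7: (2)(5) − (8)(-3) = 34
V_7→V_1: (8)(3) − (-5)(5) = 49
Σ = 388
Area = |Σ|/2 = 194.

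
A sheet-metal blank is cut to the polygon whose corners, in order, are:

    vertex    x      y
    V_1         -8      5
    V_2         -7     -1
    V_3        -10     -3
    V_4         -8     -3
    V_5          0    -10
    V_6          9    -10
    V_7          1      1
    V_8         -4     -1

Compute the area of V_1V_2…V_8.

Σ = (43) + (11) + (6) + (80) + (90) + (19) + (3) + (-28) = 224
Area = |Σ|/2 = 112.

112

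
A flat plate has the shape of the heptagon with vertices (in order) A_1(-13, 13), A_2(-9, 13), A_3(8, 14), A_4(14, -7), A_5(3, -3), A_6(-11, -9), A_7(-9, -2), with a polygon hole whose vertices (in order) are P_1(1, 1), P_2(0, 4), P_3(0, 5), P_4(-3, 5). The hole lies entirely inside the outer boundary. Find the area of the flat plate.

Outer boundary:
Σ = (-52) + (-230) + (-252) + (-21) + (-60) + (-59) + (-143) = -817
Area = |Σ|/2 = 408.5.
Hole:
Apply Gauss's area formula: 2A = Σ (x_i·y_{i+1} − x_{i+1}·y_i), indices taken mod 4.
P_1→P_2: (1)(4) − (0)(1) = 4
P_2→P_3: (0)(5) − (0)(4) = 0
P_3→P_4: (0)(5) − (-3)(5) = 15
P_4→P_1: (-3)(1) − (1)(5) = -8
Σ = 11
Area = |Σ|/2 = 5.5.
Net area = 408.5 − 5.5 = 403.

403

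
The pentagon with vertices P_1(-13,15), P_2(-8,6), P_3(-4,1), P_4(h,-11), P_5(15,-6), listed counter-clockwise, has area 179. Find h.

8

Write out the shoelace sum; only the two edges meeting at P_4 involve h:
2·Area = [((-4)·(-11) − h·1) + (h·(-6) − 15·(-11))] + 205
       = -7·h + 414 = 358
⇒ h = 8.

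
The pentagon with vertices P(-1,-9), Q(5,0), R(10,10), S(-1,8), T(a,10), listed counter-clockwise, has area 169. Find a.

-9

Write out the shoelace sum; only the two edges meeting at T involve a:
2·Area = [((-1)·10 − a·8) + (a·(-9) − (-1)·10)] + 185
       = -17·a + 185 = 338
⇒ a = -9.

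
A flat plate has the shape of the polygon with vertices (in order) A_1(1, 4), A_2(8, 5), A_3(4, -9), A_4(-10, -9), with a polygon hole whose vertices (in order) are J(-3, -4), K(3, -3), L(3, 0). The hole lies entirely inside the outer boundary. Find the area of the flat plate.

129

Outer boundary:
Cross-terms: -27, -92, -126, -31  ⇒  Σ = -276
Area = |Σ|/2 = 138.
Hole:
Apply the shoelace (surveyor's) formula: 2A = Σ (x_i·y_{i+1} − x_{i+1}·y_i), indices taken mod 3.
Σ = (21) + (9) + (-12) = 18
Area = |Σ|/2 = 9.
Net area = 138 − 9 = 129.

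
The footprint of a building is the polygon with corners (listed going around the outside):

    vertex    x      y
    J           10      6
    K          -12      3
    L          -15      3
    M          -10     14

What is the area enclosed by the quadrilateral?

Apply the shoelace (surveyor's) formula: 2A = Σ (x_i·y_{i+1} − x_{i+1}·y_i), indices taken mod 4.
Cross-terms: 102, 9, -180, -200  ⇒  Σ = -269
Area = |Σ|/2 = 134.5.

134.5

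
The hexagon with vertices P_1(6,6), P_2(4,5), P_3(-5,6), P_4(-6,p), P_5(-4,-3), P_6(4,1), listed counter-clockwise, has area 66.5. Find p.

2

The doubled signed area Σ (x_i y_{i+1} − x_{i+1} y_i) is linear in p.
With p=0 it equals 135; the coefficient of p is -1 (from the two edges through P_4).
So -1·p + 135 = 2·66.5 = 133 ⇒ p = 2.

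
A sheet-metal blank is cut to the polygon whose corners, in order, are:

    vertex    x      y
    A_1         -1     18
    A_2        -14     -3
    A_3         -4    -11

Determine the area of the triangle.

A_1→A_2: (-1)(-3) − (-14)(18) = 255
A_2→A_3: (-14)(-11) − (-4)(-3) = 142
A_3→A_1: (-4)(18) − (-1)(-11) = -83
Σ = 314
Area = |Σ|/2 = 157.

157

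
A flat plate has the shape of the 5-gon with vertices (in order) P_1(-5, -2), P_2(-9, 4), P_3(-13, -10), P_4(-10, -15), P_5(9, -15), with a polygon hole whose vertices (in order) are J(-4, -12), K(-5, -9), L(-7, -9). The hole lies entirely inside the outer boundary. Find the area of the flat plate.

Outer boundary:
P_1→P_2: (-5)(4) − (-9)(-2) = -38
P_2→P_3: (-9)(-10) − (-13)(4) = 142
P_3→P_4: (-13)(-15) − (-10)(-10) = 95
P_4→P_5: (-10)(-15) − (9)(-15) = 285
P_5→P_1: (9)(-2) − (-5)(-15) = -93
Σ = 391
Area = |Σ|/2 = 195.5.
Hole:
Σ = (-24) + (-18) + (48) = 6
Area = |Σ|/2 = 3.
Net area = 195.5 − 3 = 192.5.

192.5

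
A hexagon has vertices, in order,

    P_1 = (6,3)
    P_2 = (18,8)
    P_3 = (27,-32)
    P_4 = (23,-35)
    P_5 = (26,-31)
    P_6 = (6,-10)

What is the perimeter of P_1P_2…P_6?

|P_1P_2| = √((12)² + (5)²) = √169 = 13
|P_2P_3| = √((9)² + (-40)²) = √1681 = 41
|P_3P_4| = √((-4)² + (-3)²) = √25 = 5
|P_4P_5| = √((3)² + (4)²) = √25 = 5
|P_5P_6| = √((-20)² + (21)²) = √841 = 29
|P_6P_1| = √((0)² + (13)²) = √169 = 13
Perimeter = 13 + 41 + 5 + 5 + 29 + 13 = 106.

106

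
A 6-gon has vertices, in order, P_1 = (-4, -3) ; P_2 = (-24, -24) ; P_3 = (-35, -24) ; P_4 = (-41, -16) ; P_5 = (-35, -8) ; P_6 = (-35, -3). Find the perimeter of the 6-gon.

96

|P_1P_2| = √((-20)² + (-21)²) = √841 = 29
|P_2P_3| = √((-11)² + (0)²) = √121 = 11
|P_3P_4| = √((-6)² + (8)²) = √100 = 10
|P_4P_5| = √((6)² + (8)²) = √100 = 10
|P_5P_6| = √((0)² + (5)²) = √25 = 5
|P_6P_1| = √((31)² + (0)²) = √961 = 31
Perimeter = 29 + 11 + 10 + 10 + 5 + 31 = 96.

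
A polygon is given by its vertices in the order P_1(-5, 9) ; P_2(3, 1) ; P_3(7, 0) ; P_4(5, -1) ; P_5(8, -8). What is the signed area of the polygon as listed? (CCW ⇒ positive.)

Apply the surveyor's formula: 2A = Σ (x_i·y_{i+1} − x_{i+1}·y_i), indices taken mod 5.
Cross-terms: -32, -7, -7, -32, 32  ⇒  Σ = -46
Signed area = Σ/2 = -23 (negative ⇒ clockwise traversal).

-23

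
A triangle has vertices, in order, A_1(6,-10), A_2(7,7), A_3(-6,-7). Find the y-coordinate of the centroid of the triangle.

Apply the shoelace (surveyor's) formula. First the cross-terms c_i = x_i·y_{i+1} − x_{i+1}·y_i:
  112, -7, 102  ⇒  2A = 207, A = 103.5.
Then Σ (y_i + y_{i+1})·c_i = -2070, so ȳ = -2070 / (6·103.5) = -10/3.

-10/3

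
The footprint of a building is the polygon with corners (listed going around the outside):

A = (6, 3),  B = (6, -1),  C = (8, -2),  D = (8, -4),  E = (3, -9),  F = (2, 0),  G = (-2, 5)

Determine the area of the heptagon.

56

Σ = (-24) + (-4) + (-16) + (-60) + (18) + (10) + (-36) = -112
Area = |Σ|/2 = 56.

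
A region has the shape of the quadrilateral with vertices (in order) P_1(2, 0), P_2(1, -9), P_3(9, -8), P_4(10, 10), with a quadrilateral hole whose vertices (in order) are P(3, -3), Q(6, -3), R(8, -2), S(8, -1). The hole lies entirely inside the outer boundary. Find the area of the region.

98.5

Outer boundary:
Cross-terms: -18, 73, 170, -20  ⇒  Σ = 205
Area = |Σ|/2 = 102.5.
Hole:
Apply Gauss's area formula: 2A = Σ (x_i·y_{i+1} − x_{i+1}·y_i), indices taken mod 4.
Σ = (9) + (12) + (8) + (-21) = 8
Area = |Σ|/2 = 4.
Net area = 102.5 − 4 = 98.5.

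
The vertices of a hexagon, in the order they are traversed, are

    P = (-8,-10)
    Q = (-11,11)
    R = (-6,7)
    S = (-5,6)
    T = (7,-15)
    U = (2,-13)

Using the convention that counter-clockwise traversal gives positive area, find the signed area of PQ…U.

-181

Cross-terms: -198, -11, -1, 33, -61, -124  ⇒  Σ = -362
Signed area = Σ/2 = -181 (negative ⇒ clockwise traversal).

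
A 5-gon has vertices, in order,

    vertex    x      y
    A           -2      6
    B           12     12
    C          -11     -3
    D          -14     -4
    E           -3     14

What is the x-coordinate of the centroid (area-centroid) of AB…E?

-643/147

Apply Gauss's area formula. First the cross-terms c_i = x_i·y_{i+1} − x_{i+1}·y_i:
  -96, 96, 2, -208, 10  ⇒  2A = -196, A = -98.
Then Σ (x_i + x_{i+1})·c_i = 2572, so x̄ = 2572 / (6·(-98)) = -643/147.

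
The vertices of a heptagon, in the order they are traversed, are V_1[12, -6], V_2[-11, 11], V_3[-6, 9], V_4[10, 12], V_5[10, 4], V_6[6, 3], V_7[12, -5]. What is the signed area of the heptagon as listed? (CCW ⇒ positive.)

-140.5

Apply the shoelace (surveyor's) formula: 2A = Σ (x_i·y_{i+1} − x_{i+1}·y_i), indices taken mod 7.
Σ = (66) + (-33) + (-162) + (-80) + (6) + (-66) + (-12) = -281
Signed area = Σ/2 = -140.5 (negative ⇒ clockwise traversal).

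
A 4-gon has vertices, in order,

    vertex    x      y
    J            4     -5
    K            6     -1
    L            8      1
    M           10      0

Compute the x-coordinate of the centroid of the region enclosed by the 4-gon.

106/15

Apply Gauss's area formula. First the cross-terms c_i = x_i·y_{i+1} − x_{i+1}·y_i:
  26, 14, -10, -50  ⇒  2A = -20, A = -10.
Then Σ (x_i + x_{i+1})·c_i = -424, so x̄ = -424 / (6·(-10)) = 106/15.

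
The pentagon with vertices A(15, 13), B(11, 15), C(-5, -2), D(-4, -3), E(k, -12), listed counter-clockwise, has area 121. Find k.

Write out the shoelace sum; only the two edges meeting at E involve k:
2·Area = [((-4)·(-12) − k·(-3)) + (k·13 − 15·(-12))] + 142
       = 16·k + 370 = 242
⇒ k = -8.

-8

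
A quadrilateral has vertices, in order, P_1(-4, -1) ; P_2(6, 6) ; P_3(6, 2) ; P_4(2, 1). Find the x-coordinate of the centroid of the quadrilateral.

52/19

Apply the surveyor's formula. First the cross-terms c_i = x_i·y_{i+1} − x_{i+1}·y_i:
  -18, -24, 2, 2  ⇒  2A = -38, A = -19.
Then Σ (x_i + x_{i+1})·c_i = -312, so x̄ = -312 / (6·(-19)) = 52/19.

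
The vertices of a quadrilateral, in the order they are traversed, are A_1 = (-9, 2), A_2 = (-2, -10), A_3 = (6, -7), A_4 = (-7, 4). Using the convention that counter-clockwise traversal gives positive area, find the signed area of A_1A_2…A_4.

82.5

Apply Gauss's area formula: 2A = Σ (x_i·y_{i+1} − x_{i+1}·y_i), indices taken mod 4.
A_1→A_2: (-9)(-10) − (-2)(2) = 94
A_2→A_3: (-2)(-7) − (6)(-10) = 74
A_3→A_4: (6)(4) − (-7)(-7) = -25
A_4→A_1: (-7)(2) − (-9)(4) = 22
Σ = 165
Signed area = Σ/2 = 82.5 (positive ⇒ counter-clockwise traversal).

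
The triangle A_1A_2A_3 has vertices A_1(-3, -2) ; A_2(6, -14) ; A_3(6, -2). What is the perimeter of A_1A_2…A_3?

|A_1A_2| = √((9)² + (-12)²) = √225 = 15
|A_2A_3| = √((0)² + (12)²) = √144 = 12
|A_3A_1| = √((-9)² + (0)²) = √81 = 9
Perimeter = 15 + 12 + 9 = 36.

36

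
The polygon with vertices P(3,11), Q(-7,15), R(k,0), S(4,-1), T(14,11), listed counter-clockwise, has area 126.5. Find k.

3

The doubled signed area Σ (x_i y_{i+1} − x_{i+1} y_i) is linear in k.
With k=0 it equals 301; the coefficient of k is -16 (from the two edges through R).
So -16·k + 301 = 2·126.5 = 253 ⇒ k = 3.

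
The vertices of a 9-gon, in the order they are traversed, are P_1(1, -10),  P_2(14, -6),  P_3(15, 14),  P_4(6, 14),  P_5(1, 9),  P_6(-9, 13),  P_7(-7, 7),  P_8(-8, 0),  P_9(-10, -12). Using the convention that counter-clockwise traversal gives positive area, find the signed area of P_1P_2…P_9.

Apply the shoelace formula: 2A = Σ (x_i·y_{i+1} − x_{i+1}·y_i), indices taken mod 9.
Cross-terms: 134, 286, 126, 40, 94, 28, 56, 96, 112  ⇒  Σ = 972
Signed area = Σ/2 = 486 (positive ⇒ counter-clockwise traversal).

486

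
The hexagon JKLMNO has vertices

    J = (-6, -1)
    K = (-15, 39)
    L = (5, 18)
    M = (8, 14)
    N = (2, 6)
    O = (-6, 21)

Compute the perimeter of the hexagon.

|JK| = √((-9)² + (40)²) = √1681 = 41
|KL| = √((20)² + (-21)²) = √841 = 29
|LM| = √((3)² + (-4)²) = √25 = 5
|MN| = √((-6)² + (-8)²) = √100 = 10
|NO| = √((-8)² + (15)²) = √289 = 17
|OJ| = √((0)² + (-22)²) = √484 = 22
Perimeter = 41 + 29 + 5 + 10 + 17 + 22 = 124.

124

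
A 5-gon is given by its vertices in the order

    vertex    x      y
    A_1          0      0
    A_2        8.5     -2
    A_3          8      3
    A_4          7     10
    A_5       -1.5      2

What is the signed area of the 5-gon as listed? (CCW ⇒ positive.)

64.75

Σ = (0) + (41.5) + (59) + (29) + (0) = 129.5
Signed area = Σ/2 = 64.75 (positive ⇒ counter-clockwise traversal).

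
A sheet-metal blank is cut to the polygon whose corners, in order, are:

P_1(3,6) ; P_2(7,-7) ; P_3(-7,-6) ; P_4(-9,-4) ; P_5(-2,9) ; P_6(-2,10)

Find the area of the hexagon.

Apply Gauss's area formula: 2A = Σ (x_i·y_{i+1} − x_{i+1}·y_i), indices taken mod 6.
Cross-terms: -63, -91, -26, -89, -2, -42  ⇒  Σ = -313
Area = |Σ|/2 = 156.5.

156.5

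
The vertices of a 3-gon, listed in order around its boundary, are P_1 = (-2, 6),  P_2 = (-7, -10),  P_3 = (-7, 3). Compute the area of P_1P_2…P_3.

Σ = (62) + (-91) + (-36) = -65
Area = |Σ|/2 = 32.5.

32.5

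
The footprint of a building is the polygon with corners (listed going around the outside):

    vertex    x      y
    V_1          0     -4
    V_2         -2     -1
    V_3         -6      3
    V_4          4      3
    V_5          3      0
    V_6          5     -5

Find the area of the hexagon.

Apply the shoelace (surveyor's) formula: 2A = Σ (x_i·y_{i+1} − x_{i+1}·y_i), indices taken mod 6.
Σ = (-8) + (-12) + (-30) + (-9) + (-15) + (-20) = -94
Area = |Σ|/2 = 47.

47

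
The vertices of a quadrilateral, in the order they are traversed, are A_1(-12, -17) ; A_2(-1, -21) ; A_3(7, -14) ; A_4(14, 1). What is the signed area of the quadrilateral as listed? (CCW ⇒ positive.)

186.5

Apply the shoelace formula: 2A = Σ (x_i·y_{i+1} − x_{i+1}·y_i), indices taken mod 4.
A_1→A_2: (-12)(-21) − (-1)(-17) = 235
A_2→A_3: (-1)(-14) − (7)(-21) = 161
A_3→A_4: (7)(1) − (14)(-14) = 203
A_4→A_1: (14)(-17) − (-12)(1) = -226
Σ = 373
Signed area = Σ/2 = 186.5 (positive ⇒ counter-clockwise traversal).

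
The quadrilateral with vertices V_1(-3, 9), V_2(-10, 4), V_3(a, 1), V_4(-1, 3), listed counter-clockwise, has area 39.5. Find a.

-10

Write out the shoelace sum; only the two edges meeting at V_3 involve a:
2·Area = [((-10)·1 − a·4) + (a·3 − (-1)·1)] + 78
       = -1·a + 69 = 79
⇒ a = -10.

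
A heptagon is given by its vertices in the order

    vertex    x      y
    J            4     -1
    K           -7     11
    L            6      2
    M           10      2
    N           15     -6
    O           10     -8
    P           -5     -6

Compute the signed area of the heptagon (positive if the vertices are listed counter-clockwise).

Σ = (37) + (-80) + (-8) + (-90) + (-60) + (-100) + (29) = -272
Signed area = Σ/2 = -136 (negative ⇒ clockwise traversal).

-136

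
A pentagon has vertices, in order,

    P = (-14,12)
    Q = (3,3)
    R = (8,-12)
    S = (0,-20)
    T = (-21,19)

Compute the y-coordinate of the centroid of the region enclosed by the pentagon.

Apply the surveyor's formula. First the cross-terms c_i = x_i·y_{i+1} − x_{i+1}·y_i:
  -78, -60, -160, -420, 14  ⇒  2A = -704, A = -352.
Then Σ (y_i + y_{i+1})·c_i = 5344, so ȳ = 5344 / (6·(-352)) = -167/66.

-167/66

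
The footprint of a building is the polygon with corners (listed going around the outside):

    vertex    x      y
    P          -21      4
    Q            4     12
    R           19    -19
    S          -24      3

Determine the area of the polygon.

502

P→Q: (-21)(12) − (4)(4) = -268
Q→R: (4)(-19) − (19)(12) = -304
R→S: (19)(3) − (-24)(-19) = -399
S→P: (-24)(4) − (-21)(3) = -33
Σ = -1004
Area = |Σ|/2 = 502.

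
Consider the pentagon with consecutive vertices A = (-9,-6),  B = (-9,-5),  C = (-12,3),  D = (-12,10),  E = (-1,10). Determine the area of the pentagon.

97

Apply the surveyor's formula: 2A = Σ (x_i·y_{i+1} − x_{i+1}·y_i), indices taken mod 5.
A→B: (-9)(-5) − (-9)(-6) = -9
B→C: (-9)(3) − (-12)(-5) = -87
C→D: (-12)(10) − (-12)(3) = -84
D→E: (-12)(10) − (-1)(10) = -110
E→A: (-1)(-6) − (-9)(10) = 96
Σ = -194
Area = |Σ|/2 = 97.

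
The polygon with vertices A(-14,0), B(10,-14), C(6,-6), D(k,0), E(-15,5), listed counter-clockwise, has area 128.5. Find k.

The doubled signed area Σ (x_i y_{i+1} − x_{i+1} y_i) is linear in k.
With k=0 it equals 290; the coefficient of k is 11 (from the two edges through D).
So 11·k + 290 = 2·128.5 = 257 ⇒ k = -3.

-3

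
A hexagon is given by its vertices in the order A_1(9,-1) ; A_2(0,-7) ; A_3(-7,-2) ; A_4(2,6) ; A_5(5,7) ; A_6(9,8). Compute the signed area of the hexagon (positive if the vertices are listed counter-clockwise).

-135

Apply the surveyor's formula: 2A = Σ (x_i·y_{i+1} − x_{i+1}·y_i), indices taken mod 6.
Σ = (-63) + (-49) + (-38) + (-16) + (-23) + (-81) = -270
Signed area = Σ/2 = -135 (negative ⇒ clockwise traversal).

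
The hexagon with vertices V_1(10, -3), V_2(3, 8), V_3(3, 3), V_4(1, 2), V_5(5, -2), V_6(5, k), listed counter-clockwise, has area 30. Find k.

The doubled signed area Σ (x_i y_{i+1} − x_{i+1} y_i) is linear in k.
With k=0 it equals 60; the coefficient of k is -5 (from the two edges through V_6).
So -5·k + 60 = 2·30 = 60 ⇒ k = 0.

0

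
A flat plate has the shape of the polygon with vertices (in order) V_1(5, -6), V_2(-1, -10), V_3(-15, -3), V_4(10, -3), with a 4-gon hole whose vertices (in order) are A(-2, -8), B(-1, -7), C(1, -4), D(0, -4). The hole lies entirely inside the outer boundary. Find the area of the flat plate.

Outer boundary:
Apply the shoelace (surveyor's) formula: 2A = Σ (x_i·y_{i+1} − x_{i+1}·y_i), indices taken mod 4.
Σ = (-56) + (-147) + (75) + (-45) = -173
Area = |Σ|/2 = 86.5.
Hole:
Σ = (6) + (11) + (-4) + (-8) = 5
Area = |Σ|/2 = 2.5.
Net area = 86.5 − 2.5 = 84.

84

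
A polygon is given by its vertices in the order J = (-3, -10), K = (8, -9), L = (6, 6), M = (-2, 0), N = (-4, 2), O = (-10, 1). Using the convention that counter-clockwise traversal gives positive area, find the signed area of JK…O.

Apply the shoelace (surveyor's) formula: 2A = Σ (x_i·y_{i+1} − x_{i+1}·y_i), indices taken mod 6.
J→K: (-3)(-9) − (8)(-10) = 107
K→L: (8)(6) − (6)(-9) = 102
L→M: (6)(0) − (-2)(6) = 12
M→N: (-2)(2) − (-4)(0) = -4
N→O: (-4)(1) − (-10)(2) = 16
O→J: (-10)(-10) − (-3)(1) = 103
Σ = 336
Signed area = Σ/2 = 168 (positive ⇒ counter-clockwise traversal).

168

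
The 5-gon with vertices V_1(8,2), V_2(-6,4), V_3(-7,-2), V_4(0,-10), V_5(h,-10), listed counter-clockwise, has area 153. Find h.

6

The doubled signed area Σ (x_i y_{i+1} − x_{i+1} y_i) is linear in h.
With h=0 it equals 234; the coefficient of h is 12 (from the two edges through V_5).
So 12·h + 234 = 2·153 = 306 ⇒ h = 6.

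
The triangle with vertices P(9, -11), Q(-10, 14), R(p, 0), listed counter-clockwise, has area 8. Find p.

The doubled signed area Σ (x_i y_{i+1} − x_{i+1} y_i) is linear in p.
With p=0 it equals 16; the coefficient of p is -25 (from the two edges through R).
So -25·p + 16 = 2·8 = 16 ⇒ p = 0.

0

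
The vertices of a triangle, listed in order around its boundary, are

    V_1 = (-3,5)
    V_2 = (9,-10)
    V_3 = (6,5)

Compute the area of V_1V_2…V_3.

Apply the shoelace formula: 2A = Σ (x_i·y_{i+1} − x_{i+1}·y_i), indices taken mod 3.
Cross-terms: -15, 105, 45  ⇒  Σ = 135
Area = |Σ|/2 = 67.5.

67.5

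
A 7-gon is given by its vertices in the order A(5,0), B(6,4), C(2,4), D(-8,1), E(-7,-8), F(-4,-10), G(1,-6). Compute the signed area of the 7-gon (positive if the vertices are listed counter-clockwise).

121.5

Apply the shoelace (surveyor's) formula: 2A = Σ (x_i·y_{i+1} − x_{i+1}·y_i), indices taken mod 7.
A→B: (5)(4) − (6)(0) = 20
B→C: (6)(4) − (2)(4) = 16
C→D: (2)(1) − (-8)(4) = 34
D→E: (-8)(-8) − (-7)(1) = 71
E→F: (-7)(-10) − (-4)(-8) = 38
F→G: (-4)(-6) − (1)(-10) = 34
G→A: (1)(0) − (5)(-6) = 30
Σ = 243
Signed area = Σ/2 = 121.5 (positive ⇒ counter-clockwise traversal).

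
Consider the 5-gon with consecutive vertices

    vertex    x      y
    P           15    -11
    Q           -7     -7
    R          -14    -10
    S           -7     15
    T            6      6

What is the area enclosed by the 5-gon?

Apply the shoelace (surveyor's) formula: 2A = Σ (x_i·y_{i+1} − x_{i+1}·y_i), indices taken mod 5.
Σ = (-182) + (-28) + (-280) + (-132) + (-156) = -778
Area = |Σ|/2 = 389.

389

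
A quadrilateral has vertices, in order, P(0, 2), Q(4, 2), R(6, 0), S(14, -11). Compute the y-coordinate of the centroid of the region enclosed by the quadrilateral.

-209/87

Apply Gauss's area formula. First the cross-terms c_i = x_i·y_{i+1} − x_{i+1}·y_i:
  -8, -12, -66, 28  ⇒  2A = -58, A = -29.
Then Σ (y_i + y_{i+1})·c_i = 418, so ȳ = 418 / (6·(-29)) = -209/87.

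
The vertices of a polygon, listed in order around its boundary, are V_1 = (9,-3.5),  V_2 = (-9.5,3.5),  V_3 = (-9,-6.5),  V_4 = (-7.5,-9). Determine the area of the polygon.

115.5

Apply the shoelace formula: 2A = Σ (x_i·y_{i+1} − x_{i+1}·y_i), indices taken mod 4.
Σ = (-1.75) + (93.25) + (32.25) + (107.25) = 231
Area = |Σ|/2 = 115.5.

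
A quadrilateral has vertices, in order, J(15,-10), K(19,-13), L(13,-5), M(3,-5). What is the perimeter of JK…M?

|JK| = √((4)² + (-3)²) = √25 = 5
|KL| = √((-6)² + (8)²) = √100 = 10
|LM| = √((-10)² + (0)²) = √100 = 10
|MJ| = √((12)² + (-5)²) = √169 = 13
Perimeter = 5 + 10 + 10 + 13 = 38.

38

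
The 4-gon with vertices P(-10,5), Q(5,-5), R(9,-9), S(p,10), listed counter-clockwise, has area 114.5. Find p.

1

Write out the shoelace sum; only the two edges meeting at S involve p:
2·Area = [(9·10 − p·(-9)) + (p·5 − (-10)·10)] + 25
       = 14·p + 215 = 229
⇒ p = 1.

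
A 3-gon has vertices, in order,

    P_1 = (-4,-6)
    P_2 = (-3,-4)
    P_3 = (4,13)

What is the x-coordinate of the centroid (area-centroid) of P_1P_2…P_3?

Apply the surveyor's formula. First the cross-terms c_i = x_i·y_{i+1} − x_{i+1}·y_i:
  -2, -23, 28  ⇒  2A = 3, A = 1.5.
Then Σ (x_i + x_{i+1})·c_i = -9, so x̄ = -9 / (6·1.5) = -1.

-1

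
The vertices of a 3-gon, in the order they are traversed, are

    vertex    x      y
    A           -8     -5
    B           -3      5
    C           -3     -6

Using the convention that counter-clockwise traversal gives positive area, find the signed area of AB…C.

A→B: (-8)(5) − (-3)(-5) = -55
B→C: (-3)(-6) − (-3)(5) = 33
C→A: (-3)(-5) − (-8)(-6) = -33
Σ = -55
Signed area = Σ/2 = -27.5 (negative ⇒ clockwise traversal).

-27.5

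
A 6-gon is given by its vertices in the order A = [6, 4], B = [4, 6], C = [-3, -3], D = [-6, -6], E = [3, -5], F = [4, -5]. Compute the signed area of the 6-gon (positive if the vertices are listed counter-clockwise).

A→B: (6)(6) − (4)(4) = 20
B→C: (4)(-3) − (-3)(6) = 6
C→D: (-3)(-6) − (-6)(-3) = 0
D→E: (-6)(-5) − (3)(-6) = 48
E→F: (3)(-5) − (4)(-5) = 5
F→A: (4)(4) − (6)(-5) = 46
Σ = 125
Signed area = Σ/2 = 62.5 (positive ⇒ counter-clockwise traversal).

62.5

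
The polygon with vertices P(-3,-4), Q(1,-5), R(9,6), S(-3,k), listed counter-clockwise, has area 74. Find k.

4

The doubled signed area Σ (x_i y_{i+1} − x_{i+1} y_i) is linear in k.
With k=0 it equals 100; the coefficient of k is 12 (from the two edges through S).
So 12·k + 100 = 2·74 = 148 ⇒ k = 4.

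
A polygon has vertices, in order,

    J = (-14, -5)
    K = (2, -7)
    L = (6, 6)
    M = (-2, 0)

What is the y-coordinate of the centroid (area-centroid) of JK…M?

-166/69

Apply the shoelace formula. First the cross-terms c_i = x_i·y_{i+1} − x_{i+1}·y_i:
  108, 54, 12, 10  ⇒  2A = 184, A = 92.
Then Σ (y_i + y_{i+1})·c_i = -1328, so ȳ = -1328 / (6·92) = -166/69.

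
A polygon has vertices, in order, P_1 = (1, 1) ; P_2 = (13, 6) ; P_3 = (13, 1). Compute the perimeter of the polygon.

|P_1P_2| = √((12)² + (5)²) = √169 = 13
|P_2P_3| = √((0)² + (-5)²) = √25 = 5
|P_3P_1| = √((-12)² + (0)²) = √144 = 12
Perimeter = 13 + 5 + 12 = 30.

30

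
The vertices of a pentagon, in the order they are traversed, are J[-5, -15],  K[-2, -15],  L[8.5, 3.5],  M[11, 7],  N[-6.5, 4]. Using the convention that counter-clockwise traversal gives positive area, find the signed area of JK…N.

Σ = (45) + (120.5) + (21) + (89.5) + (117.5) = 393.5
Signed area = Σ/2 = 196.75 (positive ⇒ counter-clockwise traversal).

196.75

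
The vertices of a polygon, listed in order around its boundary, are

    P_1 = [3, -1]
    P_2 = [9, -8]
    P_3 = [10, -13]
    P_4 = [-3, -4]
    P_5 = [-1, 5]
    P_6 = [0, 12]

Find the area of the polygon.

99

Apply the shoelace formula: 2A = Σ (x_i·y_{i+1} − x_{i+1}·y_i), indices taken mod 6.
P_1→P_2: (3)(-8) − (9)(-1) = -15
P_2→P_3: (9)(-13) − (10)(-8) = -37
P_3→P_4: (10)(-4) − (-3)(-13) = -79
P_4→P_5: (-3)(5) − (-1)(-4) = -19
P_5→P_6: (-1)(12) − (0)(5) = -12
P_6→P_1: (0)(-1) − (3)(12) = -36
Σ = -198
Area = |Σ|/2 = 99.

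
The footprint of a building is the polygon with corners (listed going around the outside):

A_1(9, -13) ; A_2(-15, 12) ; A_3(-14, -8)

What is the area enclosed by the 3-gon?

227.5

Apply the shoelace (surveyor's) formula: 2A = Σ (x_i·y_{i+1} − x_{i+1}·y_i), indices taken mod 3.
Σ = (-87) + (288) + (254) = 455
Area = |Σ|/2 = 227.5.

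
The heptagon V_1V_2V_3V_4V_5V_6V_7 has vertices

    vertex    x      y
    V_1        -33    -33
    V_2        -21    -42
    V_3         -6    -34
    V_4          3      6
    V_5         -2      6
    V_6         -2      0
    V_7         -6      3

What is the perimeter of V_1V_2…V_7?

|V_1V_2| = √((12)² + (-9)²) = √225 = 15
|V_2V_3| = √((15)² + (8)²) = √289 = 17
|V_3V_4| = √((9)² + (40)²) = √1681 = 41
|V_4V_5| = √((-5)² + (0)²) = √25 = 5
|V_5V_6| = √((0)² + (-6)²) = √36 = 6
|V_6V_7| = √((-4)² + (3)²) = √25 = 5
|V_7V_1| = √((-27)² + (-36)²) = √2025 = 45
Perimeter = 15 + 17 + 41 + 5 + 6 + 5 + 45 = 134.

134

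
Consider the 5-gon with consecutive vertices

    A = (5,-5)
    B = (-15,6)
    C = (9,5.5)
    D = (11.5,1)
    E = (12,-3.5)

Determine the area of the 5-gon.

Cross-terms: -45, -136.5, -54.25, -52.25, -42.5  ⇒  Σ = -330.5
Area = |Σ|/2 = 165.25.

165.25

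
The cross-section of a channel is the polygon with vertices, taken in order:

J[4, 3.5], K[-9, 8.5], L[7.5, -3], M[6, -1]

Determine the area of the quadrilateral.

Apply the surveyor's formula: 2A = Σ (x_i·y_{i+1} − x_{i+1}·y_i), indices taken mod 4.
Cross-terms: 65.5, -36.75, 10.5, 25  ⇒  Σ = 64.25
Area = |Σ|/2 = 32.125.

32.125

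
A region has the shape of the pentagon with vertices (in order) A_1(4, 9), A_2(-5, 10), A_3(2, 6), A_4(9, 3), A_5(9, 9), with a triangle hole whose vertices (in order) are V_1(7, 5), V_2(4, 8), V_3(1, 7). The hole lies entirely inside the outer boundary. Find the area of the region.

37

Outer boundary:
Apply the shoelace (surveyor's) formula: 2A = Σ (x_i·y_{i+1} − x_{i+1}·y_i), indices taken mod 5.
A_1→A_2: (4)(10) − (-5)(9) = 85
A_2→A_3: (-5)(6) − (2)(10) = -50
A_3→A_4: (2)(3) − (9)(6) = -48
A_4→A_5: (9)(9) − (9)(3) = 54
A_5→A_1: (9)(9) − (4)(9) = 45
Σ = 86
Area = |Σ|/2 = 43.
Hole:
Apply the shoelace (surveyor's) formula: 2A = Σ (x_i·y_{i+1} − x_{i+1}·y_i), indices taken mod 3.
Cross-terms: 36, 20, -44  ⇒  Σ = 12
Area = |Σ|/2 = 6.
Net area = 43 − 6 = 37.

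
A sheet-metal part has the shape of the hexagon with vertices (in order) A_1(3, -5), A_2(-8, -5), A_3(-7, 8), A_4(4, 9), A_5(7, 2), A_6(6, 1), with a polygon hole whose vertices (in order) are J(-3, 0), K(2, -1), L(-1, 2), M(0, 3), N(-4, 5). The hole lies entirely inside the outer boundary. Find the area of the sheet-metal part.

156

Outer boundary:
Σ = (-55) + (-99) + (-95) + (-55) + (-5) + (-33) = -342
Area = |Σ|/2 = 171.
Hole:
Cross-terms: 3, 3, -3, 12, 15  ⇒  Σ = 30
Area = |Σ|/2 = 15.
Net area = 171 − 15 = 156.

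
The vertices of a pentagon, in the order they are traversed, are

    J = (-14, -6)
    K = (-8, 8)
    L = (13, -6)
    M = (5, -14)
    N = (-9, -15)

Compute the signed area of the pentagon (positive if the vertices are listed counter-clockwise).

-362.5

J→K: (-14)(8) − (-8)(-6) = -160
K→L: (-8)(-6) − (13)(8) = -56
L→M: (13)(-14) − (5)(-6) = -152
M→N: (5)(-15) − (-9)(-14) = -201
N→J: (-9)(-6) − (-14)(-15) = -156
Σ = -725
Signed area = Σ/2 = -362.5 (negative ⇒ clockwise traversal).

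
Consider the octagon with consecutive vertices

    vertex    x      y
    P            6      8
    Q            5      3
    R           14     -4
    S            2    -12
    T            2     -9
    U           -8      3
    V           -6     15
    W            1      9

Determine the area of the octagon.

Apply the shoelace (surveyor's) formula: 2A = Σ (x_i·y_{i+1} − x_{i+1}·y_i), indices taken mod 8.
Cross-terms: -22, -62, -160, 6, -66, -102, -69, -46  ⇒  Σ = -521
Area = |Σ|/2 = 260.5.

260.5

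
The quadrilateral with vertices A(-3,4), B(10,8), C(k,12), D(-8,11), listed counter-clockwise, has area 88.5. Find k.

8

The doubled signed area Σ (x_i y_{i+1} − x_{i+1} y_i) is linear in k.
With k=0 it equals 153; the coefficient of k is 3 (from the two edges through C).
So 3·k + 153 = 2·88.5 = 177 ⇒ k = 8.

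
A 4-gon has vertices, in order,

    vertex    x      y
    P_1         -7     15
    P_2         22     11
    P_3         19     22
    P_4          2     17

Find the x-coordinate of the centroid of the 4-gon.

Apply the shoelace (surveyor's) formula. First the cross-terms c_i = x_i·y_{i+1} − x_{i+1}·y_i:
  -407, 275, 279, 149  ⇒  2A = 296, A = 148.
Then Σ (x_i + x_{i+1})·c_i = 10284, so x̄ = 10284 / (6·148) = 857/74.

857/74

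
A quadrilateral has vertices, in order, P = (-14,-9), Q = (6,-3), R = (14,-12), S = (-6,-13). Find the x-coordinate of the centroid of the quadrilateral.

70/79

Apply the surveyor's formula. First the cross-terms c_i = x_i·y_{i+1} − x_{i+1}·y_i:
  96, -30, -254, -128  ⇒  2A = -316, A = -158.
Then Σ (x_i + x_{i+1})·c_i = -840, so x̄ = -840 / (6·(-158)) = 70/79.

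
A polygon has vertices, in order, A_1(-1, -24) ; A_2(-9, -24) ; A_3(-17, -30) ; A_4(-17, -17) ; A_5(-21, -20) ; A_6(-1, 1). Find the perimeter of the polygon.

|A_1A_2| = √((-8)² + (0)²) = √64 = 8
|A_2A_3| = √((-8)² + (-6)²) = √100 = 10
|A_3A_4| = √((0)² + (13)²) = √169 = 13
|A_4A_5| = √((-4)² + (-3)²) = √25 = 5
|A_5A_6| = √((20)² + (21)²) = √841 = 29
|A_6A_1| = √((0)² + (-25)²) = √625 = 25
Perimeter = 8 + 10 + 13 + 5 + 29 + 25 = 90.

90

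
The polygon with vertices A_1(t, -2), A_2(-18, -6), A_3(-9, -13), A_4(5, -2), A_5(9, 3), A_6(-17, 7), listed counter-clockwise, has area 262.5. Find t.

Write out the shoelace sum; only the two edges meeting at A_1 involve t:
2·Area = [((-17)·(-2) − t·7) + (t·(-6) − (-18)·(-2))] + 410
       = -13·t + 408 = 525
⇒ t = -9.

-9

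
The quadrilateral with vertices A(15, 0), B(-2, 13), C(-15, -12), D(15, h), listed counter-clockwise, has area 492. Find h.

-13

The doubled signed area Σ (x_i y_{i+1} − x_{i+1} y_i) is linear in h.
With h=0 it equals 594; the coefficient of h is -30 (from the two edges through D).
So -30·h + 594 = 2·492 = 984 ⇒ h = -13.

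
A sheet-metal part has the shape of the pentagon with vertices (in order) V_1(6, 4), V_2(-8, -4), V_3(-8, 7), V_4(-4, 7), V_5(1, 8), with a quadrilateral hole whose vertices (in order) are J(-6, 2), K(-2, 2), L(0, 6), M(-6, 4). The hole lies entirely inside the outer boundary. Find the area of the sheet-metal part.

Outer boundary:
Apply the surveyor's formula: 2A = Σ (x_i·y_{i+1} − x_{i+1}·y_i), indices taken mod 5.
Σ = (8) + (-88) + (-28) + (-39) + (-44) = -191
Area = |Σ|/2 = 95.5.
Hole:
Apply the shoelace (surveyor's) formula: 2A = Σ (x_i·y_{i+1} − x_{i+1}·y_i), indices taken mod 4.
Σ = (-8) + (-12) + (36) + (12) = 28
Area = |Σ|/2 = 14.
Net area = 95.5 − 14 = 81.5.

81.5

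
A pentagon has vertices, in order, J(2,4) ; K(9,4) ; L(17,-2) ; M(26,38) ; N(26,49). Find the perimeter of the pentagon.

120

|JK| = √((7)² + (0)²) = √49 = 7
|KL| = √((8)² + (-6)²) = √100 = 10
|LM| = √((9)² + (40)²) = √1681 = 41
|MN| = √((0)² + (11)²) = √121 = 11
|NJ| = √((-24)² + (-45)²) = √2601 = 51
Perimeter = 7 + 10 + 41 + 11 + 51 = 120.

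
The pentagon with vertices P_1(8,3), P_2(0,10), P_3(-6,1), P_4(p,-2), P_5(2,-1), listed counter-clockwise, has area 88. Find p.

Write out the shoelace sum; only the two edges meeting at P_4 involve p:
2·Area = [((-6)·(-2) − p·1) + (p·(-1) − 2·(-2))] + 154
       = -2·p + 170 = 176
⇒ p = -3.

-3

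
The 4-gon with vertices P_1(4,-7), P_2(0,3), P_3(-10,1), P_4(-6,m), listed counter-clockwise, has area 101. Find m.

-8

Write out the shoelace sum; only the two edges meeting at P_4 involve m:
2·Area = [((-10)·m − (-6)·1) + ((-6)·(-7) − 4·m)] + 42
       = -14·m + 90 = 202
⇒ m = -8.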